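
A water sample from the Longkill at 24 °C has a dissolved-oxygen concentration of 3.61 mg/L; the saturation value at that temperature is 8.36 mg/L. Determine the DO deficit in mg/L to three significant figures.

D ≈ 4.75 mg/L

D = C_s − C = 8.36 − 3.61 = 4.75 mg/L.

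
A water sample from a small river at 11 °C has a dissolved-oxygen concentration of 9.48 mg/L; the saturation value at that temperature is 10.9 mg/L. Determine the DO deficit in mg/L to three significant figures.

D = C_s − C = 10.9 − 9.48 = 1.42 mg/L.

D ≈ 1.42 mg/L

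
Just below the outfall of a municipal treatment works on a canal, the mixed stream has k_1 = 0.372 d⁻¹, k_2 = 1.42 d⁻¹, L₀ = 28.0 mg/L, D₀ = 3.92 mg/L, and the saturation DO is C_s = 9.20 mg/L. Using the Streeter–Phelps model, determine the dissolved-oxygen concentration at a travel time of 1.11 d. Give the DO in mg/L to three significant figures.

DO ≈ 3.87 mg/L

k_1 L₀/(k_2−k_1) = 0.372×28.0/(1.42−0.372) = 10.42/1.048 = 9.939 mg/L.
e^(−k_1 t) = e^(−0.372×1.110) = 0.6617; e^(−k_2 t) = e^(−1.42×1.110) = 0.2068.
D = 9.939 × (0.6617 − 0.2068) + 3.92 × 0.2068 = 4.522 + 0.8105 = 5.332 mg/L.
DO = C_s − D = 9.20 − 5.332 = 3.868 mg/L.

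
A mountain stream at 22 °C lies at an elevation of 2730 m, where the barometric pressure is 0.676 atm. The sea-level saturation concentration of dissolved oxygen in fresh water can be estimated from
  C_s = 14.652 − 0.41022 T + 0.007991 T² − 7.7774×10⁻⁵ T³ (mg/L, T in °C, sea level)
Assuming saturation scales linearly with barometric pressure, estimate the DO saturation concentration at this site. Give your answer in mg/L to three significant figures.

C_s ≈ 5.86 mg/L

At sea level: C_s = 14.652 − 0.41022×22 + 0.007991×22² − 7.7774×10⁻⁵×22³ = 8.667 mg/L.
Pressure correction: C_s' = 8.667 × 0.676 = 5.859 mg/L.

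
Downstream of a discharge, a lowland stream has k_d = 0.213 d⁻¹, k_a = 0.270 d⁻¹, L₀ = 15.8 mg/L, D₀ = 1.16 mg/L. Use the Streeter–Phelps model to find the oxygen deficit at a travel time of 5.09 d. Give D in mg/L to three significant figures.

k_d L₀/(k_a−k_d) = 0.213×15.8/(0.270−0.213) = 3.365/0.05700 = 59.04 mg/L.
e^(−k_d t) = e^(−0.213×5.090) = 0.3382; e^(−k_a t) = e^(−0.270×5.090) = 0.2530.
D = 59.04 × (0.3382 − 0.2530) + 1.16 × 0.2530 = 5.028 + 0.2935 = 5.322 mg/L.

D ≈ 5.32 mg/L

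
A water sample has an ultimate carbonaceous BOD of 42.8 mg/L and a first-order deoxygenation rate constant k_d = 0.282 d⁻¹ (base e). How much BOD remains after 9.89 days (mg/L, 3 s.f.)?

L_t = L₀ e^(−k_d t) = 42.8 × e^(−0.282×9.89) = 42.8 × 0.06148 = 2.632 mg/L.

L ≈ 2.63 mg/L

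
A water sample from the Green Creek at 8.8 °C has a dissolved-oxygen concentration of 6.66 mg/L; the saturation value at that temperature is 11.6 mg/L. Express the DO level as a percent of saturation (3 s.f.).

57.4 % saturation

% saturation = C/C_s × 100 = 6.66/11.6 × 100 = 57.4 %.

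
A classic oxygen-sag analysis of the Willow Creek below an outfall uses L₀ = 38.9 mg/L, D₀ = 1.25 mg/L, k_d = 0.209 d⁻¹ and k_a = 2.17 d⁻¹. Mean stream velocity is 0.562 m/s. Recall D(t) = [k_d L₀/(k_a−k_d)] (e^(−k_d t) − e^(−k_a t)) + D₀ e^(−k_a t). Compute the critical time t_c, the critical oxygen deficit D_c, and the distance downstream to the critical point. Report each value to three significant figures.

At the critical point dD/dt = 0, so k_d L₀ e^(−k_d t) = k_a D. Substituting D(t) from the Streeter–Phelps equation and solving for t gives
t_c = ln[(k_a/k_d)(1 − D₀(k_a−k_d)/(k_d L₀))] / (k_a−k_d).
Here k_a−k_d = 1.961 d⁻¹ and 1 − D₀(k_a−k_d)/(k_d L₀) = 1 − 1.25×1.961/(0.209×38.9) = 0.6985, so
t_c = ln(10.38 × 0.6985) / 1.961 = 1.981 / 1.961 = 1.010 d.
L(t_c) = L₀ e^(−k_d t_c) = 38.9 × 0.8096 = 31.49 mg/L, and at the critical point k_a D_c = k_d L, so D_c = (0.209/2.17) × 31.49 = 3.033 mg/L.
x_c = v t_c = 0.562 m/s × 1.010 d × 86400 s/d = 49060 m ≈ 49.1 km.

t_c ≈ 1.01 d; D_c ≈ 3.03 mg/L; x_c ≈ 49.1 km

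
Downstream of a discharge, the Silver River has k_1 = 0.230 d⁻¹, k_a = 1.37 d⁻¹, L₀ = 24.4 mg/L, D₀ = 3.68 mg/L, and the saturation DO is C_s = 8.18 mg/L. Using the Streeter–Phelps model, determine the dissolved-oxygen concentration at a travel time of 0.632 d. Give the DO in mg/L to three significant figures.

k_1 L₀/(k_a−k_1) = 0.230×24.4/(1.37−0.230) = 5.612/1.140 = 4.923 mg/L.
e^(−k_1 t) = e^(−0.230×0.6320) = 0.8647; e^(−k_a t) = e^(−1.37×0.6320) = 0.4207.
D = 4.923 × (0.8647 − 0.4207) + 3.68 × 0.4207 = 2.186 + 1.548 = 3.734 mg/L.
DO = C_s − D = 8.18 − 3.734 = 4.446 mg/L.

DO ≈ 4.45 mg/L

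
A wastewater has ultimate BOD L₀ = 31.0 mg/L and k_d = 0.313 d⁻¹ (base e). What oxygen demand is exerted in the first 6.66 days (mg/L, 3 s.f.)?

y_t = L₀(1 − e^(−k_d t)) = 31.0 × (1 − e^(−0.313×6.66))
= 31.0 × (1 − 0.1244) = 31.0 × 0.8756 = 27.14 mg/L.

y ≈ 27.1 mg/L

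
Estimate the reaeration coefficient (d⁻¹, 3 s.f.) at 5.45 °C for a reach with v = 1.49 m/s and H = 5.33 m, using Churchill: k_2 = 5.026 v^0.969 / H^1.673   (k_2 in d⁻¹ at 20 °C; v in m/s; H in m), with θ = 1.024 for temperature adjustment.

k_2 ≈ 0.319 d⁻¹

k_2(20) = 5.026 × 1.49^0.969 / 5.33^1.673 = 5.026 × 1.472 / 16.44 = 0.4500 d⁻¹.
k_2(5.45) = 0.4500 × 1.024^(5.45−20) = 0.4500 × 0.7082 = 0.3187 d⁻¹.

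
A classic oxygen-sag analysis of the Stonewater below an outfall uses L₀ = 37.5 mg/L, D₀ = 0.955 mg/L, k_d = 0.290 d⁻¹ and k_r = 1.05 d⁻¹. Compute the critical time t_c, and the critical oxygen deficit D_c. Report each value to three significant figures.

At the critical point dD/dt = 0, so k_d L₀ e^(−k_d t) = k_r D. Substituting D(t) from the Streeter–Phelps equation and solving for t gives
t_c = ln[(k_r/k_d)(1 − D₀(k_r−k_d)/(k_d L₀))] / (k_r−k_d).
Here k_r−k_d = 0.7600 d⁻¹ and 1 − D₀(k_r−k_d)/(k_d L₀) = 1 − 0.955×0.7600/(0.290×37.5) = 0.9333, so
t_c = ln(3.621 × 0.9333) / 0.7600 = 1.218 / 0.7600 = 1.602 d.
D_c = (k_d/k_r) L₀ e^(−k_d t_c) = (0.290/1.05) × 37.5 × e^(−0.290×1.602) = 0.2762 × 37.5 × 0.6284 = 6.508 mg/L.

t_c ≈ 1.60 d; D_c ≈ 6.51 mg/L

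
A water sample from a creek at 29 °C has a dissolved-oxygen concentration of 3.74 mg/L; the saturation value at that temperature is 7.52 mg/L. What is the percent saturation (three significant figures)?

% saturation = C/C_s × 100 = 3.74/7.52 × 100 = 49.7 %.

49.7 % saturation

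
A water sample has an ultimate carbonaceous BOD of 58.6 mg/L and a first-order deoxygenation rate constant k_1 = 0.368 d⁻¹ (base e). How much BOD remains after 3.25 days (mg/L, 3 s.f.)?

L_t = L₀ e^(−k_1 t) = 58.6 × e^(−0.368×3.25) = 58.6 × 0.3024 = 17.72 mg/L.

L ≈ 17.7 mg/L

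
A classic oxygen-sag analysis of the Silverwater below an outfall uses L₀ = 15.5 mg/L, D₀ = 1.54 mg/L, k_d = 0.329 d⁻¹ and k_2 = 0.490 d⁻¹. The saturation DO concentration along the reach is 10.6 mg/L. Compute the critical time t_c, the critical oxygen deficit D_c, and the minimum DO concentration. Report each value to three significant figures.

At the critical point dD/dt = 0, so k_d L₀ e^(−k_d t) = k_2 D. Substituting D(t) from the Streeter–Phelps equation and solving for t gives
t_c = ln[(k_2/k_d)(1 − D₀(k_2−k_d)/(k_d L₀))] / (k_2−k_d).
Here k_2−k_d = 0.1610 d⁻¹ and 1 − D₀(k_2−k_d)/(k_d L₀) = 1 − 1.54×0.1610/(0.329×15.5) = 0.9514, so
t_c = ln(1.489 × 0.9514) / 0.1610 = 0.3485 / 0.1610 = 2.165 d.
L(t_c) = L₀ e^(−k_d t_c) = 15.5 × 0.4906 = 7.604 mg/L, and at the critical point k_2 D_c = k_d L, so D_c = (0.329/0.490) × 7.604 = 5.106 mg/L.
Minimum DO = C_s − D_c = 10.6 − 5.106 = 5.494 mg/L.

t_c ≈ 2.16 d; D_c ≈ 5.11 mg/L; min DO ≈ 5.49 mg/L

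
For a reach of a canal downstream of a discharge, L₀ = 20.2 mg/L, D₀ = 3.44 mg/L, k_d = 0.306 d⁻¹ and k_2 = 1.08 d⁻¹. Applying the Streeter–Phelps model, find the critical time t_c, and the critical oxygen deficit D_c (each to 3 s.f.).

t_c ≈ 0.901 d; D_c ≈ 4.34 mg/L

With k_2/k_d = 3.529 and 1 − D₀(k_2−k_d)/(k_d L₀) = 0.5692,
t_c = ln(3.529 × 0.5692) / (1.08 − 0.306) = ln(2.009) / 0.7740 = 0.6977/0.7740 = 0.9014 d.
L(t_c) = L₀ e^(−k_d t_c) = 20.2 × 0.7589 = 15.33 mg/L, and at the critical point k_2 D_c = k_d L, so D_c = (0.306/1.08) × 15.33 = 4.344 mg/L.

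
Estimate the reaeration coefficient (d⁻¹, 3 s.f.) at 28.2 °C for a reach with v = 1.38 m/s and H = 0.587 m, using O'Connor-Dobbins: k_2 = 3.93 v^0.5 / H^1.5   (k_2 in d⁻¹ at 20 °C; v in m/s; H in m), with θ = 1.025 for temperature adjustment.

k_2(20) = 3.93 × 1.38^0.5 / 0.587^1.5 = 3.93 × 1.175 / 0.4497 = 10.27 d⁻¹.
k_2(28.2) = 10.27 × 1.025^(28.2−20) = 10.27 × 1.224 = 12.57 d⁻¹.

k_2 ≈ 12.6 d⁻¹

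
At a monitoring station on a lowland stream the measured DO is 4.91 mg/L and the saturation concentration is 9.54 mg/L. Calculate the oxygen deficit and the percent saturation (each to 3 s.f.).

D = C_s − C = 9.54 − 4.91 = 4.63 mg/L.
% saturation = 4.91/9.54 × 100 = 51.5 %.

D ≈ 4.63 mg/L; 51.5 % saturation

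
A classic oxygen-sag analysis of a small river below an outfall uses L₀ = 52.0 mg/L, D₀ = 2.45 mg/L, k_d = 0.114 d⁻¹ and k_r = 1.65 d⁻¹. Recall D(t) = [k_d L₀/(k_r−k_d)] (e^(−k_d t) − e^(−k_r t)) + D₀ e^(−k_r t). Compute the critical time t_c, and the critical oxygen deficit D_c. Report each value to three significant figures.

t_c ≈ 1.08 d; D_c ≈ 3.18 mg/L

With k_r/k_d = 14.47 and 1 − D₀(k_r−k_d)/(k_d L₀) = 0.3652,
t_c = ln(14.47 × 0.3652) / (1.65 − 0.114) = ln(5.286) / 1.536 = 1.665/1.536 = 1.084 d.
D_c = (k_d/k_r) L₀ e^(−k_d t_c) = (0.114/1.65) × 52.0 × e^(−0.114×1.084) = 0.06909 × 52.0 × 0.8838 = 3.175 mg/L.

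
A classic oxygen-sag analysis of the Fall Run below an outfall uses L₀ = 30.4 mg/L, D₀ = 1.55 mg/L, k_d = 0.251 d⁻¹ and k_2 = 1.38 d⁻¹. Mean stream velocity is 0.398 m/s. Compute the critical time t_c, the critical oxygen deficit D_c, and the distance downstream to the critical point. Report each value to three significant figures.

t_c ≈ 1.28 d; D_c ≈ 4.01 mg/L; x_c ≈ 44.0 km

With k_2/k_d = 5.498 and 1 − D₀(k_2−k_d)/(k_d L₀) = 0.7707,
t_c = ln(5.498 × 0.7707) / (1.38 − 0.251) = ln(4.237) / 1.129 = 1.444/1.129 = 1.279 d.
D_c = (k_d/k_2) L₀ e^(−k_d t_c) = (0.251/1.38) × 30.4 × e^(−0.251×1.279) = 0.1819 × 30.4 × 0.7254 = 4.011 mg/L.
x_c = v t_c = 0.398 m/s × 1.279 d × 86400 s/d = 43980 m ≈ 44.0 km.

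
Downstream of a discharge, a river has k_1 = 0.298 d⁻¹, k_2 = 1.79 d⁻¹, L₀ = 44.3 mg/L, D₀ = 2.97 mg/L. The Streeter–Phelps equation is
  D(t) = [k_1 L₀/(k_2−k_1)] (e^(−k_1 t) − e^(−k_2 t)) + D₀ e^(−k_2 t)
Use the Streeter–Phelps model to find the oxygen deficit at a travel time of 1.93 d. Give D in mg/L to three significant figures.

D ≈ 4.79 mg/L

k_1 L₀/(k_2−k_1) = 0.298×44.3/(1.79−0.298) = 13.20/1.492 = 8.848 mg/L.
e^(−k_1 t) = e^(−0.298×1.930) = 0.5626; e^(−k_2 t) = e^(−1.79×1.930) = 0.03160.
D = 8.848 × (0.5626 − 0.03160) + 2.97 × 0.03160 = 4.699 + 0.09384 = 4.792 mg/L.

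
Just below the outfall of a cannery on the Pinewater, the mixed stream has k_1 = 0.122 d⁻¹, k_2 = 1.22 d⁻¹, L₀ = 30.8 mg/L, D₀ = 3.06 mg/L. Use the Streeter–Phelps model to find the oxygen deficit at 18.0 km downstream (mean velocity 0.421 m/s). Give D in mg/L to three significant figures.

D ≈ 3.02 mg/L

Travel time t = x/v = 18.0 km / (0.421 m/s) = 18000 m / 0.421 m/s = 42760 s = 0.4949 d.
k_1 L₀/(k_2−k_1) = 0.122×30.8/(1.22−0.122) = 3.758/1.098 = 3.422 mg/L.
e^(−k_1 t) = e^(−0.122×0.4949) = 0.9414; e^(−k_2 t) = e^(−1.22×0.4949) = 0.5468.
D = 3.422 × (0.9414 − 0.5468) + 3.06 × 0.5468 = 1.351 + 1.673 = 3.024 mg/L.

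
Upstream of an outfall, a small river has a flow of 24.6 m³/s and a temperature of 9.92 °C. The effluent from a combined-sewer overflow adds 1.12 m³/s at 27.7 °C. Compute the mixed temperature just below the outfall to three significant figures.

Flow-weighted mixing: C = (Q_r C_r + Q_w C_w)/(Q_r + Q_w)
= (24.6×9.92 + 1.12×27.7)/(24.6 + 1.12) = 275.1/25.72 = 10.69 °C.

10.7 °C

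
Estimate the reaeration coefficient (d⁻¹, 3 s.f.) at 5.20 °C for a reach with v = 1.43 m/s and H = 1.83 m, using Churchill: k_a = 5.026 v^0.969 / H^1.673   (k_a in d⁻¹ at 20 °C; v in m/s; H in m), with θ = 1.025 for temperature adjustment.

k_a ≈ 1.79 d⁻¹

k_a(20) = 5.026 × 1.43^0.969 / 1.83^1.673 = 5.026 × 1.414 / 2.748 = 2.586 d⁻¹.
k_a(5.20) = 2.586 × 1.025^(5.20−20) = 2.586 × 0.6939 = 1.795 d⁻¹.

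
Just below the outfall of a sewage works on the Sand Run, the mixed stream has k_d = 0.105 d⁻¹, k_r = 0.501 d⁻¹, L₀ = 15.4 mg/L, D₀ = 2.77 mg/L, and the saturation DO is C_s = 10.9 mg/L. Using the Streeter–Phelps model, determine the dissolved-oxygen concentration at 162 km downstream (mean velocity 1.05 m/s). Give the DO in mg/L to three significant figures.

DO ≈ 8.05 mg/L

Travel time t = x/v = 162 km / (1.05 m/s) = 162000 m / 1.05 m/s = 154300 s = 1.786 d.
k_d L₀/(k_r−k_d) = 0.105×15.4/(0.501−0.105) = 1.617/0.3960 = 4.083 mg/L.
e^(−k_d t) = e^(−0.105×1.786) = 0.8290; e^(−k_r t) = e^(−0.501×1.786) = 0.4088.
D = 4.083 × (0.8290 − 0.4088) + 2.77 × 0.4088 = 1.716 + 1.132 = 2.848 mg/L.
DO = C_s − D = 10.9 − 2.848 = 8.052 mg/L.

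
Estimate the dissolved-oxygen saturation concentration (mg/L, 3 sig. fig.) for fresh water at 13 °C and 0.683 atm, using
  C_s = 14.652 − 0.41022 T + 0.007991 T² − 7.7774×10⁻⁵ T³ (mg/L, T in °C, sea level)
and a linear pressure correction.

C_s ≈ 7.17 mg/L

At sea level: C_s = 14.652 − 0.41022×13 + 0.007991×13² − 7.7774×10⁻⁵×13³ = 10.50 mg/L.
Pressure correction: C_s' = 10.50 × 0.683 = 7.171 mg/L.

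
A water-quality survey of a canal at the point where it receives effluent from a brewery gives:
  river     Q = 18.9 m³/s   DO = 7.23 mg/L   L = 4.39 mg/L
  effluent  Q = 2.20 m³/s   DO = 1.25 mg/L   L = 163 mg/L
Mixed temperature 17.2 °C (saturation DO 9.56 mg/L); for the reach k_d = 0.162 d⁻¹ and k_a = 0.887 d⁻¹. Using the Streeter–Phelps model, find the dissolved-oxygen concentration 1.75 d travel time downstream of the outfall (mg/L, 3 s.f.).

DO ≈ 6.40 mg/L

Mixed DO = (18.9×7.23 + 2.20×1.25)/(18.9+2.20) = 139.4/21.10 = 6.606 mg/L.
Mixed L₀ = (18.9×4.39 + 2.20×163)/(21.10) = 441.6/21.10 = 20.93 mg/L.
Initial deficit D₀ = C_s − DO₀ = 9.56 − 6.606 = 2.954 mg/L.
D(1.75) = [0.162×20.93/(0.887−0.162)](e^(−0.162×1.75) − e^(−0.887×1.75)) + 2.954 e^(−0.887×1.75)
= 4.676 × (0.7531 − 0.2118) + 2.954 × 0.2118 = 3.157 mg/L.
DO = 9.56 − 3.157 = 6.403 mg/L.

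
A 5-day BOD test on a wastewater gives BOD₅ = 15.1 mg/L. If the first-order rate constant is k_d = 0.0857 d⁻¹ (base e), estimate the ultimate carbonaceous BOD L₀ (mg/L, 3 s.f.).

L₀ ≈ 43.3 mg/L

BOD₅ = L₀(1 − e^(−5k_d)) ⇒ L₀ = BOD₅ / (1 − e^(−5×0.0857))
= 15.1 / (1 − 0.6515) = 15.1 / 0.3485 = 43.33 mg/L.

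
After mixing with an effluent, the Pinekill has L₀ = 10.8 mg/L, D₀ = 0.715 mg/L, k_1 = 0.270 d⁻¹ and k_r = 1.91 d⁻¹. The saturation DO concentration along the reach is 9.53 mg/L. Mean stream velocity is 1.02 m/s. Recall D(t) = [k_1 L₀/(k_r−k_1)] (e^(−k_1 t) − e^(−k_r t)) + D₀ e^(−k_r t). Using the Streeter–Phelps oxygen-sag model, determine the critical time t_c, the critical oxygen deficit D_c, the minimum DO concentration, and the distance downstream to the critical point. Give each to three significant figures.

t_c = [1/(k_r−k_1)] ln[(k_r/k_1)(1 − D₀(k_r−k_1)/(k_1 L₀))]
= [1/(1.91−0.270)] ln[(1.91/0.270)(1 − 0.715×1.640/(0.270×10.8))]
= (1/1.640) ln[7.074 × 0.5979] = 0.6098 × ln(4.229) = 0.6098 × 1.442 = 0.8793 d.
D_c = (k_1/k_r) L₀ e^(−k_1 t_c) = (0.270/1.91) × 10.8 × e^(−0.270×0.8793) = 0.1414 × 10.8 × 0.7887 = 1.204 mg/L.
Minimum DO = C_s − D_c = 9.53 − 1.204 = 8.326 mg/L.
x_c = v t_c = 1.02 m/s × 0.8793 d × 86400 s/d = 77490 m ≈ 77.5 km.

t_c ≈ 0.879 d; D_c ≈ 1.20 mg/L; min DO ≈ 8.33 mg/L; x_c ≈ 77.5 km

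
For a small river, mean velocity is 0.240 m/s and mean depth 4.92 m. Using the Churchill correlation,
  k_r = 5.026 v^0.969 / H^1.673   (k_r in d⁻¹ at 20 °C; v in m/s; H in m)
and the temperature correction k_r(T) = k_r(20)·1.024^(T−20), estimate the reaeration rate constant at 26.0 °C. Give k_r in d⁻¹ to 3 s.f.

k_r ≈ 0.101 d⁻¹

k_r(20) = 5.026 × 0.240^0.969 / 4.92^1.673 = 5.026 × 0.2509 / 14.38 = 0.08770 d⁻¹.
k_r(26.0) = 0.08770 × 1.024^(26.0−20) = 0.08770 × 1.153 = 0.1011 d⁻¹.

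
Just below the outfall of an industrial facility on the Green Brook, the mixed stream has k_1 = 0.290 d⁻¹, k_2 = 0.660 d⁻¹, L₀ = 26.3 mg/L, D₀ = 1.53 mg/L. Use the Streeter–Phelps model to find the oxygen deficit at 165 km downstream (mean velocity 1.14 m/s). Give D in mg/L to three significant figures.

D ≈ 6.36 mg/L

Travel time t = x/v = 165 km / (1.14 m/s) = 165000 m / 1.14 m/s = 144700 s = 1.675 d.
k_1 L₀/(k_2−k_1) = 0.290×26.3/(0.660−0.290) = 7.627/0.3700 = 20.61 mg/L.
e^(−k_1 t) = e^(−0.290×1.675) = 0.6152; e^(−k_2 t) = e^(−0.660×1.675) = 0.3310.
D = 20.61 × (0.6152 − 0.3310) + 1.53 × 0.3310 = 5.858 + 0.5064 = 6.365 mg/L.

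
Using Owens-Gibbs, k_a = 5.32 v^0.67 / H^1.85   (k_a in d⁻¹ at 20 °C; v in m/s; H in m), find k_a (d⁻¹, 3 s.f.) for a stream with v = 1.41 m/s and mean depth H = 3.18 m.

k_a = 5.32 × 1.41^0.67 / 3.18^1.85 = 5.32 × 1.259 / 8.501 = 0.7878 d⁻¹.

k_a ≈ 0.788 d⁻¹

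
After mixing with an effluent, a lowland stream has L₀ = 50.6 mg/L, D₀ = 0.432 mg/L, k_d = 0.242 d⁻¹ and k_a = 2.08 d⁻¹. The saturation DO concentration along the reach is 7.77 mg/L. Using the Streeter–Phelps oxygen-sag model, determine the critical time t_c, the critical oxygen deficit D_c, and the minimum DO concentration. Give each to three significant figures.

t_c = [1/(k_a−k_d)] ln[(k_a/k_d)(1 − D₀(k_a−k_d)/(k_d L₀))]
= [1/(2.08−0.242)] ln[(2.08/0.242)(1 − 0.432×1.838/(0.242×50.6))]
= (1/1.838) ln[8.595 × 0.9352] = 0.5441 × ln(8.038) = 0.5441 × 2.084 = 1.134 d.
D_c = (k_d/k_a) L₀ e^(−k_d t_c) = (0.242/2.08) × 50.6 × e^(−0.242×1.134) = 0.1163 × 50.6 × 0.7600 = 4.474 mg/L.
Minimum DO = C_s − D_c = 7.77 − 4.474 = 3.296 mg/L.

t_c ≈ 1.13 d; D_c ≈ 4.47 mg/L; min DO ≈ 3.30 mg/L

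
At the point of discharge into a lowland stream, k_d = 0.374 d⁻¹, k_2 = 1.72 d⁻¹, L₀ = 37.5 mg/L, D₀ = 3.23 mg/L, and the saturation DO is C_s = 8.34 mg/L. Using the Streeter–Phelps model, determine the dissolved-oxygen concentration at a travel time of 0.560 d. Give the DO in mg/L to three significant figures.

k_d L₀/(k_2−k_d) = 0.374×37.5/(1.72−0.374) = 14.03/1.346 = 10.42 mg/L.
e^(−k_d t) = e^(−0.374×0.5600) = 0.8110; e^(−k_2 t) = e^(−1.72×0.5600) = 0.3817.
D = 10.42 × (0.8110 − 0.3817) + 3.23 × 0.3817 = 4.474 + 1.233 = 5.707 mg/L.
DO = C_s − D = 8.34 − 5.707 = 2.633 mg/L.

DO ≈ 2.63 mg/L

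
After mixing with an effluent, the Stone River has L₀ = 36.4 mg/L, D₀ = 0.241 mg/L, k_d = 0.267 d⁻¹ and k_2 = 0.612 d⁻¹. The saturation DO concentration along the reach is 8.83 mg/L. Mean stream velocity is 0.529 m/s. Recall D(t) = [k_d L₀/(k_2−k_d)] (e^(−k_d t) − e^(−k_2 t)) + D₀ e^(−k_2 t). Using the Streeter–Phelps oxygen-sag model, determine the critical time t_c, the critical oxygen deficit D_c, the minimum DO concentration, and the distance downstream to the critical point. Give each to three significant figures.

t_c ≈ 2.38 d; D_c ≈ 8.41 mg/L; min DO ≈ 0.417 mg/L; x_c ≈ 109 km

At the critical point dD/dt = 0, so k_d L₀ e^(−k_d t) = k_2 D. Substituting D(t) from the Streeter–Phelps equation and solving for t gives
t_c = ln[(k_2/k_d)(1 − D₀(k_2−k_d)/(k_d L₀))] / (k_2−k_d).
Here k_2−k_d = 0.3450 d⁻¹ and 1 − D₀(k_2−k_d)/(k_d L₀) = 1 − 0.241×0.3450/(0.267×36.4) = 0.9914, so
t_c = ln(2.292 × 0.9914) / 0.3450 = 0.8209 / 0.3450 = 2.379 d.
L(t_c) = L₀ e^(−k_d t_c) = 36.4 × 0.5298 = 19.28 mg/L, and at the critical point k_2 D_c = k_d L, so D_c = (0.267/0.612) × 19.28 = 8.413 mg/L.
Minimum DO = C_s − D_c = 8.83 − 8.413 = 0.4169 mg/L.
x_c = v t_c = 0.529 m/s × 2.379 d × 86400 s/d = 108800 m ≈ 109 km.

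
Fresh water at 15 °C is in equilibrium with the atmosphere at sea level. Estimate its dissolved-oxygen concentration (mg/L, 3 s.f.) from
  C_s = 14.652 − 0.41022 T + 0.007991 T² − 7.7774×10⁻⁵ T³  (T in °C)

C_s ≈ 10.0 mg/L

C_s = 14.652 − 0.41022×15 + 0.007991×15² − 7.7774×10⁻⁵×15³ = 10.03 mg/L.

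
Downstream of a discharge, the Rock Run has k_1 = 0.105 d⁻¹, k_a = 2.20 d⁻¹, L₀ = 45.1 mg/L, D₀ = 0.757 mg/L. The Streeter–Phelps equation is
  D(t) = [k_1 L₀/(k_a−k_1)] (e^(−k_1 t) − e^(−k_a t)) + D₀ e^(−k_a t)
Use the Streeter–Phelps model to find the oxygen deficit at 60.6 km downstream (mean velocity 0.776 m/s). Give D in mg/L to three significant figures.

D ≈ 1.85 mg/L

Travel time t = x/v = 60.6 km / (0.776 m/s) = 60600 m / 0.776 m/s = 78090 s = 0.9039 d.
k_1 L₀/(k_a−k_1) = 0.105×45.1/(2.20−0.105) = 4.736/2.095 = 2.260 mg/L.
e^(−k_1 t) = e^(−0.105×0.9039) = 0.9095; e^(−k_a t) = e^(−2.20×0.9039) = 0.1369.
D = 2.260 × (0.9095 − 0.1369) + 0.757 × 0.1369 = 1.746 + 0.1036 = 1.850 mg/L.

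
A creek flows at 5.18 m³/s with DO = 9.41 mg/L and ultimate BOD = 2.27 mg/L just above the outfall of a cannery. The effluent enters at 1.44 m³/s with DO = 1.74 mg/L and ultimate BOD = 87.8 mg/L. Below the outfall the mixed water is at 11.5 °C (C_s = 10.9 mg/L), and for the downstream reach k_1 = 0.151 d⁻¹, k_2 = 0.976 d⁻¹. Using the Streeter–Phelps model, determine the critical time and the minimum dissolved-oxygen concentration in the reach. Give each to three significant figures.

Mixed DO = (5.18×9.41 + 1.44×1.74)/(5.18+1.44) = 51.25/6.620 = 7.742 mg/L.
Mixed L₀ = (5.18×2.27 + 1.44×87.8)/(6.620) = 138.2/6.620 = 20.87 mg/L.
Initial deficit D₀ = C_s − DO₀ = 10.9 − 7.742 = 3.158 mg/L.
t_c = (1/0.8250) ln[(0.976/0.151)(1 − 3.158×0.8250/(0.151×20.87))] = 1.212 × ln(1.120) = 0.1378 d.
D_c = (0.151/0.976) × 20.87 × e^(−0.151×0.1378) = 0.1547 × 20.87 × 0.9794 = 3.163 mg/L.
Minimum DO = 10.9 − 3.163 = 7.737 mg/L.

t_c ≈ 0.138 d; minimum DO ≈ 7.74 mg/L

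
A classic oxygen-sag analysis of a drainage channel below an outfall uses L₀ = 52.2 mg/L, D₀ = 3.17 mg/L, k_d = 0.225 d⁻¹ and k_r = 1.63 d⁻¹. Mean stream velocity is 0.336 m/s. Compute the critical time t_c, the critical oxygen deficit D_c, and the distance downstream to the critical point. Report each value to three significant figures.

t_c ≈ 1.07 d; D_c ≈ 5.66 mg/L; x_c ≈ 31.1 km

With k_r/k_d = 7.244 and 1 − D₀(k_r−k_d)/(k_d L₀) = 0.6208,
t_c = ln(7.244 × 0.6208) / (1.63 − 0.225) = ln(4.497) / 1.405 = 1.503/1.405 = 1.070 d.
D_c = (k_d/k_r) L₀ e^(−k_d t_c) = (0.225/1.63) × 52.2 × e^(−0.225×1.070) = 0.1380 × 52.2 × 0.7860 = 5.664 mg/L.
x_c = v t_c = 0.336 m/s × 1.070 d × 86400 s/d = 31060 m ≈ 31.1 km.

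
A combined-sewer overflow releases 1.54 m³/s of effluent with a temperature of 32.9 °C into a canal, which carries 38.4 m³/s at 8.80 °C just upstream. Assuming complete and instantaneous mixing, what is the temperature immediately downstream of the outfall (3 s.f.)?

9.73 °C

Flow-weighted mixing: C = (Q_r C_r + Q_w C_w)/(Q_r + Q_w)
= (38.4×8.80 + 1.54×32.9)/(38.4 + 1.54) = 388.6/39.94 = 9.729 °C.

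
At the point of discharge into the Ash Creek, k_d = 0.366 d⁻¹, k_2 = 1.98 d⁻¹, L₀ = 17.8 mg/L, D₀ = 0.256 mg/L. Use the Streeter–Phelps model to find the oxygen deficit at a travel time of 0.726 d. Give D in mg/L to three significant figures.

D ≈ 2.20 mg/L

k_d L₀/(k_2−k_d) = 0.366×17.8/(1.98−0.366) = 6.515/1.614 = 4.036 mg/L.
e^(−k_d t) = e^(−0.366×0.7260) = 0.7667; e^(−k_2 t) = e^(−1.98×0.7260) = 0.2375.
D = 4.036 × (0.7667 − 0.2375) + 0.256 × 0.2375 = 2.136 + 0.06081 = 2.197 mg/L.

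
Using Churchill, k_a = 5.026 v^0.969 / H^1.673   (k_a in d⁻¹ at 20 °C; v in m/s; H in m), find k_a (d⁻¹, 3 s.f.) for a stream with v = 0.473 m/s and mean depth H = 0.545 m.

k_a = 5.026 × 0.473^0.969 / 0.545^1.673 = 5.026 × 0.4841 / 0.3622 = 6.717 d⁻¹.

k_a ≈ 6.72 d⁻¹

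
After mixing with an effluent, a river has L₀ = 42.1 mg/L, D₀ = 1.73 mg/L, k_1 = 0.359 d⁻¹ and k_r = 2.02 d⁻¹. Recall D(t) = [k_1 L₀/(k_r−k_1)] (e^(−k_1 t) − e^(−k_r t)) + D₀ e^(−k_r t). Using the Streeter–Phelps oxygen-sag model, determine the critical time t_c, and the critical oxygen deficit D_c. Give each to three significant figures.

With k_r/k_1 = 5.627 and 1 − D₀(k_r−k_1)/(k_1 L₀) = 0.8099,
t_c = ln(5.627 × 0.8099) / (2.02 − 0.359) = ln(4.557) / 1.661 = 1.517/1.661 = 0.9131 d.
D_c = (k_1/k_r) L₀ e^(−k_1 t_c) = (0.359/2.02) × 42.1 × e^(−0.359×0.9131) = 0.1777 × 42.1 × 0.7205 = 5.391 mg/L.

t_c ≈ 0.913 d; D_c ≈ 5.39 mg/L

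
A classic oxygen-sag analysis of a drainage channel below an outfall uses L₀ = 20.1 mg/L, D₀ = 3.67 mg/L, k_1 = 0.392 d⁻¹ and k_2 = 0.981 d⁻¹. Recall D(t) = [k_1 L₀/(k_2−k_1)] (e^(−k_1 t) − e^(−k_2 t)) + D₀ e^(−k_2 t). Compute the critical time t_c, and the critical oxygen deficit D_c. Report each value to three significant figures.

t_c ≈ 1.01 d; D_c ≈ 5.40 mg/L

t_c = [1/(k_2−k_1)] ln[(k_2/k_1)(1 − D₀(k_2−k_1)/(k_1 L₀))]
= [1/(0.981−0.392)] ln[(0.981/0.392)(1 − 3.67×0.5890/(0.392×20.1))]
= (1/0.5890) ln[2.503 × 0.7257] = 1.698 × ln(1.816) = 1.698 × 0.5966 = 1.013 d.
L(t_c) = L₀ e^(−k_1 t_c) = 20.1 × 0.6723 = 13.51 mg/L, and at the critical point k_2 D_c = k_1 L, so D_c = (0.392/0.981) × 13.51 = 5.400 mg/L.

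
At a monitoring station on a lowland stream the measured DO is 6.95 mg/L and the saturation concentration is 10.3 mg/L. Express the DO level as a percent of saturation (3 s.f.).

% saturation = C/C_s × 100 = 6.95/10.3 × 100 = 67.5 %.

67.5 % saturation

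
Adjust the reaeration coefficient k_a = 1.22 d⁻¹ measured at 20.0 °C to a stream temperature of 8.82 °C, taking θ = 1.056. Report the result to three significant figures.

k_a ≈ 0.663 d⁻¹

k_a(T₂) = k_a(T₁) · θ^(T₂−T₁) = 1.22 × 1.056^(8.82−20.0)
= 1.22 × 1.056^-11.2 = 1.22 × 0.5438 = 0.6634 d⁻¹.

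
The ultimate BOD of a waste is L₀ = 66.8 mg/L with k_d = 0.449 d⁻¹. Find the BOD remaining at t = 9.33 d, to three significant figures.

L ≈ 1.01 mg/L

L_t = L₀ e^(−k_d t) = 66.8 × e^(−0.449×9.33) = 66.8 × 0.01516 = 1.013 mg/L.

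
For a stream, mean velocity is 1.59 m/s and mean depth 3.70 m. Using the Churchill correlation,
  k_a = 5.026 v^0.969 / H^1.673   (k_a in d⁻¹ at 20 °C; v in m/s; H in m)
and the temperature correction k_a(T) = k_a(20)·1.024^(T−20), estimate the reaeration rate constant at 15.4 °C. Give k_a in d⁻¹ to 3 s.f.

k_a(20) = 5.026 × 1.59^0.969 / 3.70^1.673 = 5.026 × 1.567 / 8.925 = 0.8826 d⁻¹.
k_a(15.4) = 0.8826 × 1.024^(15.4−20) = 0.8826 × 0.8966 = 0.7914 d⁻¹.

k_a ≈ 0.791 d⁻¹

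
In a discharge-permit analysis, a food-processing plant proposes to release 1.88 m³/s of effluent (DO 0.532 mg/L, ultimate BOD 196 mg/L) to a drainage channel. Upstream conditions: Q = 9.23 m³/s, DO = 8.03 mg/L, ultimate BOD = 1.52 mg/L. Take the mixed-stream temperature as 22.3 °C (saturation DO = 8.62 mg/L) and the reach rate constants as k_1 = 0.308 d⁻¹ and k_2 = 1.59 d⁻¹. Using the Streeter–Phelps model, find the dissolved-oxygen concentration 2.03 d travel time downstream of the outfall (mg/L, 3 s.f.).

Mixed DO = (9.23×8.03 + 1.88×0.532)/(9.23+1.88) = 75.12/11.11 = 6.761 mg/L.
Mixed L₀ = (9.23×1.52 + 1.88×196)/(11.11) = 382.5/11.11 = 34.43 mg/L.
Initial deficit D₀ = C_s − DO₀ = 8.62 − 6.761 = 1.859 mg/L.
D(2.03) = [0.308×34.43/(1.59−0.308)](e^(−0.308×2.03) − e^(−1.59×2.03)) + 1.859 e^(−1.59×2.03)
= 8.272 × (0.5351 − 0.03965) + 1.859 × 0.03965 = 4.172 mg/L.
DO = 8.62 − 4.172 = 4.448 mg/L.

DO ≈ 4.45 mg/L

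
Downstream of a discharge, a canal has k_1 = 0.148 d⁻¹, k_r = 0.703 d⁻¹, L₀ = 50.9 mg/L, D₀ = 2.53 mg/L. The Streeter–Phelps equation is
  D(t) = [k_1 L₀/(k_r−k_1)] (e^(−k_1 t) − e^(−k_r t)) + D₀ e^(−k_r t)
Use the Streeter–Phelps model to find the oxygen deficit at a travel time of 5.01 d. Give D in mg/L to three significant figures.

D ≈ 6.14 mg/L

k_1 L₀/(k_r−k_1) = 0.148×50.9/(0.703−0.148) = 7.533/0.5550 = 13.57 mg/L.
e^(−k_1 t) = e^(−0.148×5.010) = 0.4764; e^(−k_r t) = e^(−0.703×5.010) = 0.02954.
D = 13.57 × (0.4764 − 0.02954) + 2.53 × 0.02954 = 6.066 + 0.07473 = 6.140 mg/L.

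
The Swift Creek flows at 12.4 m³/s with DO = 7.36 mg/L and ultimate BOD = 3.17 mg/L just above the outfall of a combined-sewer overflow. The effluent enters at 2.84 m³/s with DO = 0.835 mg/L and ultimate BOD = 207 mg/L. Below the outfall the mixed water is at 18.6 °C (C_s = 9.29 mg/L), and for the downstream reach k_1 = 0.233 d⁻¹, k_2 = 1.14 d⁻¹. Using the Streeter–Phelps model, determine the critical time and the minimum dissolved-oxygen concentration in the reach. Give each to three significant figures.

Mixed DO = (12.4×7.36 + 2.84×0.835)/(12.4+2.84) = 93.64/15.24 = 6.144 mg/L.
Mixed L₀ = (12.4×3.17 + 2.84×207)/(15.24) = 627.2/15.24 = 41.15 mg/L.
Initial deficit D₀ = C_s − DO₀ = 9.29 − 6.144 = 3.146 mg/L.
t_c = (1/0.9070) ln[(1.14/0.233)(1 − 3.146×0.9070/(0.233×41.15))] = 1.103 × ln(3.437) = 1.361 d.
D_c = (0.233/1.14) × 41.15 × e^(−0.233×1.361) = 0.2044 × 41.15 × 0.7282 = 6.125 mg/L.
Minimum DO = 9.29 − 6.125 = 3.165 mg/L.

t_c ≈ 1.36 d; minimum DO ≈ 3.16 mg/L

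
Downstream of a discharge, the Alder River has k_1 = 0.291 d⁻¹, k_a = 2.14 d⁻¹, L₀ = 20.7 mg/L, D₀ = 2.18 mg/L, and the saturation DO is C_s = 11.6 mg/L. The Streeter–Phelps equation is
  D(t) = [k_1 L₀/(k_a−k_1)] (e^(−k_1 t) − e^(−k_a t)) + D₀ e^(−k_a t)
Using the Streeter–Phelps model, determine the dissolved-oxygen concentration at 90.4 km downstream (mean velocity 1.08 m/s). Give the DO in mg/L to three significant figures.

Travel time t = x/v = 90.4 km / (1.08 m/s) = 90400 m / 1.08 m/s = 83700 s = 0.9688 d.
k_1 L₀/(k_a−k_1) = 0.291×20.7/(2.14−0.291) = 6.024/1.849 = 3.258 mg/L.
e^(−k_1 t) = e^(−0.291×0.9688) = 0.7543; e^(−k_a t) = e^(−2.14×0.9688) = 0.1258.
D = 3.258 × (0.7543 − 0.1258) + 2.18 × 0.1258 = 2.048 + 0.2742 = 2.322 mg/L.
DO = C_s − D = 11.6 − 2.322 = 9.278 mg/L.

DO ≈ 9.28 mg/L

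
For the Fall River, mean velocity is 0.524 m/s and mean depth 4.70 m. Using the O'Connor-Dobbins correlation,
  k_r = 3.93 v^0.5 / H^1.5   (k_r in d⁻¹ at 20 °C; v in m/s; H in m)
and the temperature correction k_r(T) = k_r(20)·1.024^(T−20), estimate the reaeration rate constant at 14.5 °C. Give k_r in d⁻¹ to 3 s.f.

k_r(20) = 3.93 × 0.524^0.5 / 4.70^1.5 = 3.93 × 0.7239 / 10.19 = 0.2792 d⁻¹.
k_r(14.5) = 0.2792 × 1.024^(14.5−20) = 0.2792 × 0.8777 = 0.2451 d⁻¹.

k_r ≈ 0.245 d⁻¹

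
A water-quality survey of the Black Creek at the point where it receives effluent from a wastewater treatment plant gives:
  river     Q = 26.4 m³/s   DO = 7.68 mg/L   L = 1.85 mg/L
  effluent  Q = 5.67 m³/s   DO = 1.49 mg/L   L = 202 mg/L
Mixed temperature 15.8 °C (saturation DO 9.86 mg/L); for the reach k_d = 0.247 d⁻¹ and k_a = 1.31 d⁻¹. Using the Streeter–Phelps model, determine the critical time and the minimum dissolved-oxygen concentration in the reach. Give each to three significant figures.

Mixed DO = (26.4×7.68 + 5.67×1.49)/(26.4+5.67) = 211.2/32.07 = 6.586 mg/L.
Mixed L₀ = (26.4×1.85 + 5.67×202)/(32.07) = 1194/32.07 = 37.24 mg/L.
Initial deficit D₀ = C_s − DO₀ = 9.86 − 6.586 = 3.274 mg/L.
t_c = (1/1.063) ln[(1.31/0.247)(1 − 3.274×1.063/(0.247×37.24))] = 0.9407 × ln(3.297) = 1.122 d.
D_c = (0.247/1.31) × 37.24 × e^(−0.247×1.122) = 0.1885 × 37.24 × 0.7579 = 5.321 mg/L.
Minimum DO = 9.86 − 5.321 = 4.539 mg/L.

t_c ≈ 1.12 d; minimum DO ≈ 4.54 mg/L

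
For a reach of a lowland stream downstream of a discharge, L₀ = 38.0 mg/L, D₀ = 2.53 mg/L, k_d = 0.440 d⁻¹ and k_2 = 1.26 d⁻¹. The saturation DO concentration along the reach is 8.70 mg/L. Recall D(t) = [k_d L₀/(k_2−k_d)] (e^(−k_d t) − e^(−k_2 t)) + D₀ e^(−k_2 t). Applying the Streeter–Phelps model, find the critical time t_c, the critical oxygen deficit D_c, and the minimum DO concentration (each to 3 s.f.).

t_c = [1/(k_2−k_d)] ln[(k_2/k_d)(1 − D₀(k_2−k_d)/(k_d L₀))]
= [1/(1.26−0.440)] ln[(1.26/0.440)(1 − 2.53×0.8200/(0.440×38.0))]
= (1/0.8200) ln[2.864 × 0.8759] = 1.220 × ln(2.508) = 1.220 × 0.9196 = 1.121 d.
D_c = (k_d/k_2) L₀ e^(−k_d t_c) = (0.440/1.26) × 38.0 × e^(−0.440×1.121) = 0.3492 × 38.0 × 0.6105 = 8.101 mg/L.
Minimum DO = C_s − D_c = 8.70 − 8.101 = 0.5986 mg/L.

t_c ≈ 1.12 d; D_c ≈ 8.10 mg/L; min DO ≈ 0.599 mg/L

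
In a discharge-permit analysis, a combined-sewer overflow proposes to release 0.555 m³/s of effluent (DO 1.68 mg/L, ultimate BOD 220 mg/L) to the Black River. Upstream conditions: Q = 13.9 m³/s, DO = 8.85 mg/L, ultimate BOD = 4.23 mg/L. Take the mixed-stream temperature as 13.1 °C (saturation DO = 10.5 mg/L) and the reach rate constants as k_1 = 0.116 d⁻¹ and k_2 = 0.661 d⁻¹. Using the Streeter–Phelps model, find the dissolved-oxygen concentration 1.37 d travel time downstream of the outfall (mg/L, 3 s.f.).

DO ≈ 8.53 mg/L

Mixed DO = (13.9×8.85 + 0.555×1.68)/(13.9+0.555) = 123.9/14.46 = 8.575 mg/L.
Mixed L₀ = (13.9×4.23 + 0.555×220)/(14.46) = 180.9/14.46 = 12.51 mg/L.
Initial deficit D₀ = C_s − DO₀ = 10.5 − 8.575 = 1.925 mg/L.
D(1.37) = [0.116×12.51/(0.661−0.116)](e^(−0.116×1.37) − e^(−0.661×1.37)) + 1.925 e^(−0.661×1.37)
= 2.664 × (0.8531 − 0.4043) + 1.925 × 0.4043 = 1.974 mg/L.
DO = 10.5 − 1.974 = 8.526 mg/L.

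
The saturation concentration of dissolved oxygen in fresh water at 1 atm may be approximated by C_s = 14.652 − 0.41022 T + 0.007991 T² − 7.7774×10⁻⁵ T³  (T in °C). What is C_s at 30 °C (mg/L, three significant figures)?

C_s ≈ 7.44 mg/L

C_s = 14.652 − 0.41022×30 + 0.007991×30² − 7.7774×10⁻⁵×30³ = 7.437 mg/L.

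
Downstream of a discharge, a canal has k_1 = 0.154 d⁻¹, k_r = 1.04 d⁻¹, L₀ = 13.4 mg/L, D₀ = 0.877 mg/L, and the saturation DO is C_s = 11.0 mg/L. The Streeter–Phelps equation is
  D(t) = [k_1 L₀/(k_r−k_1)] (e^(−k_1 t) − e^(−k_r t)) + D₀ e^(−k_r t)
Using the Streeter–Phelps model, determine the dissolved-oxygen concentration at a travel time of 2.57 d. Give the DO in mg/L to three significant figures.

k_1 L₀/(k_r−k_1) = 0.154×13.4/(1.04−0.154) = 2.064/0.8860 = 2.329 mg/L.
e^(−k_1 t) = e^(−0.154×2.570) = 0.6732; e^(−k_r t) = e^(−1.04×2.570) = 0.06906.
D = 2.329 × (0.6732 − 0.06906) + 0.877 × 0.06906 = 1.407 + 0.06056 = 1.468 mg/L.
DO = C_s − D = 11.0 − 1.468 = 9.532 mg/L.

DO ≈ 9.53 mg/L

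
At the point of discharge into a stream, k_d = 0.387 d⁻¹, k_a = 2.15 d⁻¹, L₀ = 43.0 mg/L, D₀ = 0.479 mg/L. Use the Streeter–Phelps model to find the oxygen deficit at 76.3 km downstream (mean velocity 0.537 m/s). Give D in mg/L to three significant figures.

D ≈ 4.73 mg/L

Travel time t = x/v = 76.3 km / (0.537 m/s) = 76300 m / 0.537 m/s = 142100 s = 1.645 d.
k_d L₀/(k_a−k_d) = 0.387×43.0/(2.15−0.387) = 16.64/1.763 = 9.439 mg/L.
e^(−k_d t) = e^(−0.387×1.645) = 0.5292; e^(−k_a t) = e^(−2.15×1.645) = 0.02914.
D = 9.439 × (0.5292 − 0.02914) + 0.479 × 0.02914 = 4.720 + 0.01396 = 4.734 mg/L.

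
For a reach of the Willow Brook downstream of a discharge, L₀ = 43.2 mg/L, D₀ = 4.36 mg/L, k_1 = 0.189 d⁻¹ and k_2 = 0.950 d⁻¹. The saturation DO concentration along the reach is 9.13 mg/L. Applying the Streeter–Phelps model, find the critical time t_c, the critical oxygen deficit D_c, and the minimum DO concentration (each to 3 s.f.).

t_c ≈ 1.44 d; D_c ≈ 6.55 mg/L; min DO ≈ 2.58 mg/L

With k_2/k_1 = 5.026 and 1 − D₀(k_2−k_1)/(k_1 L₀) = 0.5936,
t_c = ln(5.026 × 0.5936) / (0.950 − 0.189) = ln(2.984) / 0.7610 = 1.093/0.7610 = 1.437 d.
D_c = (k_1/k_2) L₀ e^(−k_1 t_c) = (0.189/0.950) × 43.2 × e^(−0.189×1.437) = 0.1989 × 43.2 × 0.7622 = 6.551 mg/L.
Minimum DO = C_s − D_c = 9.13 − 6.551 = 2.579 mg/L.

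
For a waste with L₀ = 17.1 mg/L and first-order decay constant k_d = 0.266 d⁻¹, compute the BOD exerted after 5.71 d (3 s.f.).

y_t = L₀(1 − e^(−k_d t)) = 17.1 × (1 − e^(−0.266×5.71))
= 17.1 × (1 − 0.2190) = 17.1 × 0.7810 = 13.36 mg/L.

y ≈ 13.4 mg/L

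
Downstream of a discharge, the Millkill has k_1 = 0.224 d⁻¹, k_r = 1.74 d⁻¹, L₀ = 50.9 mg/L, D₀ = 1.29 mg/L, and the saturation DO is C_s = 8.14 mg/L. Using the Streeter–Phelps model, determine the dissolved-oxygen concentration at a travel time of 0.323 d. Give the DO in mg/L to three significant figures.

DO ≈ 4.70 mg/L

k_1 L₀/(k_r−k_1) = 0.224×50.9/(1.74−0.224) = 11.40/1.516 = 7.521 mg/L.
e^(−k_1 t) = e^(−0.224×0.3230) = 0.9302; e^(−k_r t) = e^(−1.74×0.3230) = 0.5701.
D = 7.521 × (0.9302 − 0.5701) + 1.29 × 0.5701 = 2.709 + 0.7354 = 3.444 mg/L.
DO = C_s − D = 8.14 − 3.444 = 4.696 mg/L.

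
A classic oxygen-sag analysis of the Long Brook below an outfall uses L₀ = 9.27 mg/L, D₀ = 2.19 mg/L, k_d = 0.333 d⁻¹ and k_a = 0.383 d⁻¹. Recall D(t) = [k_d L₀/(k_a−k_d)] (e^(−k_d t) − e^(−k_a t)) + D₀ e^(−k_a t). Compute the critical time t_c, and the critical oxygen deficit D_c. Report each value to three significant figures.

t_c = [1/(k_a−k_d)] ln[(k_a/k_d)(1 − D₀(k_a−k_d)/(k_d L₀))]
= [1/(0.383−0.333)] ln[(0.383/0.333)(1 − 2.19×0.05000/(0.333×9.27))]
= (1/0.05000) ln[1.150 × 0.9645] = 20.00 × ln(1.109) = 20.00 × 0.1038 = 2.076 d.
D_c = (k_d/k_a) L₀ e^(−k_d t_c) = (0.333/0.383) × 9.27 × e^(−0.333×2.076) = 0.8695 × 9.27 × 0.5010 = 4.038 mg/L.

t_c ≈ 2.08 d; D_c ≈ 4.04 mg/L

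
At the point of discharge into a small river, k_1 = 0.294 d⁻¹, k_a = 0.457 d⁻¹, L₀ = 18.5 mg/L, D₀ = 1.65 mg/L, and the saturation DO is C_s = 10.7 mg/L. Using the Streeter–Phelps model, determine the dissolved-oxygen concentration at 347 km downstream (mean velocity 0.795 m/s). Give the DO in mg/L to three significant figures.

Travel time t = x/v = 347 km / (0.795 m/s) = 347000 m / 0.795 m/s = 436500 s = 5.052 d.
k_1 L₀/(k_a−k_1) = 0.294×18.5/(0.457−0.294) = 5.439/0.1630 = 33.37 mg/L.
e^(−k_1 t) = e^(−0.294×5.052) = 0.2264; e^(−k_a t) = e^(−0.457×5.052) = 0.09939.
D = 33.37 × (0.2264 − 0.09939) + 1.65 × 0.09939 = 4.240 + 0.1640 = 4.404 mg/L.
DO = C_s − D = 10.7 − 4.404 = 6.296 mg/L.

DO ≈ 6.30 mg/L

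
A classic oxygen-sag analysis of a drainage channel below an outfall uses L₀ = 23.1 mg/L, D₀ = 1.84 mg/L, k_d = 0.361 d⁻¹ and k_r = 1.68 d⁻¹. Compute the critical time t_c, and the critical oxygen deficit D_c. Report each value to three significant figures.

t_c ≈ 0.905 d; D_c ≈ 3.58 mg/L

t_c = [1/(k_r−k_d)] ln[(k_r/k_d)(1 − D₀(k_r−k_d)/(k_d L₀))]
= [1/(1.68−0.361)] ln[(1.68/0.361)(1 − 1.84×1.319/(0.361×23.1))]
= (1/1.319) ln[4.654 × 0.7090] = 0.7582 × ln(3.299) = 0.7582 × 1.194 = 0.9050 d.
D_c = (k_d/k_r) L₀ e^(−k_d t_c) = (0.361/1.68) × 23.1 × e^(−0.361×0.9050) = 0.2149 × 23.1 × 0.7213 = 3.580 mg/L.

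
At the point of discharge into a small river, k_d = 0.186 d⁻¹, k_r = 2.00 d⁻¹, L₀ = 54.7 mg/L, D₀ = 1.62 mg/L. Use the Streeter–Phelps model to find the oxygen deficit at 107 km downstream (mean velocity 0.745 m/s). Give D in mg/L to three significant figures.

Travel time t = x/v = 107 km / (0.745 m/s) = 107000 m / 0.745 m/s = 143600 s = 1.662 d.
k_d L₀/(k_r−k_d) = 0.186×54.7/(2.00−0.186) = 10.17/1.814 = 5.609 mg/L.
e^(−k_d t) = e^(−0.186×1.662) = 0.7340; e^(−k_r t) = e^(−2.00×1.662) = 0.03599.
D = 5.609 × (0.7340 − 0.03599) + 1.62 × 0.03599 = 3.915 + 0.05830 = 3.973 mg/L.

D ≈ 3.97 mg/L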